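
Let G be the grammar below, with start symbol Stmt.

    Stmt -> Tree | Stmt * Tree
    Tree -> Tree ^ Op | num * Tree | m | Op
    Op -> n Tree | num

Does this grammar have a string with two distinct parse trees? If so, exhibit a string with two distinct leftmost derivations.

Witness: num * m

Derivation 1: Stmt ⇒ Tree ⇒ num * Tree ⇒ num * m
Derivation 2: Stmt ⇒ Stmt * Tree ⇒ Tree * Tree ⇒ Op * Tree ⇒ num * Tree ⇒ num * m

Two distinct leftmost derivations for the same string.

Ambiguous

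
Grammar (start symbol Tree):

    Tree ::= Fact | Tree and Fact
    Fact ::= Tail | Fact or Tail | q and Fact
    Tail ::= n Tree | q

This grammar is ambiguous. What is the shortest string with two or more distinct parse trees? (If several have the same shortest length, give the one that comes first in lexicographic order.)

length 1: no string has ≥2 trees
length 2: no string has ≥2 trees
length 3: q and q has 2 parse trees

Two derivations of q and q:
  Tree ⇒ Fact ⇒ q and Fact ⇒ q and Tail ⇒ q and q
  Tree ⇒ Tree and Fact ⇒ Fact and Fact ⇒ Tail and Fact ⇒ q and Fact ⇒ q and Tail ⇒ q and q

q and q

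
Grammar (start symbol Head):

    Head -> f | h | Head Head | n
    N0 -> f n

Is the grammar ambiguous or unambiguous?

Witness: f f f

Derivation 1: Head ⇒ Head Head ⇒ f Head ⇒ f Head Head ⇒ f f Head ⇒ f f f
Derivation 2: Head ⇒ Head Head ⇒ Head Head Head ⇒ f Head Head ⇒ f f Head ⇒ f f f

Two distinct leftmost derivations for the same string.

Ambiguous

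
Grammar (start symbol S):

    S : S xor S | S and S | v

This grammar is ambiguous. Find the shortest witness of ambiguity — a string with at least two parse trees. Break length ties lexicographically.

length 1: no string has ≥2 trees
length 3: no string has ≥2 trees
length 5: v and v and v has 2 parse trees

Two derivations of v and v and v:
  S ⇒ S and S ⇒ S and S and S ⇒ v and S and S ⇒ v and v and S ⇒ v and v and v
  S ⇒ S and S ⇒ v and S ⇒ v and S and S ⇒ v and v and S ⇒ v and v and v

v and v and v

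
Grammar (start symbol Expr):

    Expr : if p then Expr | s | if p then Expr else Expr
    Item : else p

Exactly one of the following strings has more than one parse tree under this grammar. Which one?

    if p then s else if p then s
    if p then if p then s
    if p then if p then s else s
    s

if p then if p then s else s

if p then s else if p then s: 1 tree
if p then if p then s: 1 tree
if p then if p then s else s: 2 trees
s: 1 tree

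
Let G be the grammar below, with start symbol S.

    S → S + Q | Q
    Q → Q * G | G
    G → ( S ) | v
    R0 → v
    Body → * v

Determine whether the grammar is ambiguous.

(R0, Body are unreachable from S, so their rules don't affect L(S).) S → S + Q | Q  ;  Q → Q * G | G  — a left-associative chain with G at the bottom. Each string factors uniquely by precedence.

Unambiguous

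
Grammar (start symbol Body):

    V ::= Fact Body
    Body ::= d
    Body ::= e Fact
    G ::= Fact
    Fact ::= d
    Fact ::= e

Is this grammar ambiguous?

Unambiguous

Only Body, Fact are reachable from Body; ignoring the rest: Restricted to the reachable nonterminals, every rule has the form A → t or A → t B, and no two rules for the same A share a first terminal. The grammar encodes a DFA — one run per string.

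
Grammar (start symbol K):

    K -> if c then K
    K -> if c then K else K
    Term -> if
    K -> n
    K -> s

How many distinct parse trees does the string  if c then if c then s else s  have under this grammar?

2

Parse trees for if c then if c then s else s:
  [K if c then [K if c then [K s] else [K s]]]
  [K if c then [K if c then [K s]] else [K s]]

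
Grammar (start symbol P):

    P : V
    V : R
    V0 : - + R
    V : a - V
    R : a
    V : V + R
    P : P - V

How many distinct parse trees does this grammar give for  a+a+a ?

1

Parse trees for a+a+a:
  [P [V [V [V [R a]] + [R a]] + [R a]]]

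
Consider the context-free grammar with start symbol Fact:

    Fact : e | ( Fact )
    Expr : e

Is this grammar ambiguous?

Only Fact is reachable from Fact; ignoring the rest: Each string is a nest of matched brackets around a single atom. An opening bracket forces the recursive rule; an atom forces the base rule.

Unambiguous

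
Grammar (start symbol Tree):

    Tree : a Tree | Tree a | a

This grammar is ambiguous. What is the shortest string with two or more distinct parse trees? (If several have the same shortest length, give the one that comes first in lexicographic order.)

a a

length 1: no string has ≥2 trees
length 2: a a has 2 parse trees

Two derivations of a a:
  Tree ⇒ a Tree ⇒ a a
  Tree ⇒ Tree a ⇒ a a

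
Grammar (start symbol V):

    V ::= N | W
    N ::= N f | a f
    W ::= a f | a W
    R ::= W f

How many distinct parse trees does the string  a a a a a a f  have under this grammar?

1

Parse trees for a a a a a a f:
  [V [W a [W a [W a [W a [W a [W a f]]]]]]]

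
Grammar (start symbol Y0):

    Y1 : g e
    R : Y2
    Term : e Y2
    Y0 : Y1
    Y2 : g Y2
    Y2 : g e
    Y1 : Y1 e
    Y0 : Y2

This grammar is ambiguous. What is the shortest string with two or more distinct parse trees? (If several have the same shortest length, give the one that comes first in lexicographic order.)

g e

length 2: g e has 2 parse trees

Two derivations of g e:
  Y0 ⇒ Y1 ⇒ g e
  Y0 ⇒ Y2 ⇒ g e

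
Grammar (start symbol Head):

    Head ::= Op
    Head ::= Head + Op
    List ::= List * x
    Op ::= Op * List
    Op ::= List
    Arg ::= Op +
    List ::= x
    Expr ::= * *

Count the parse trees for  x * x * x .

Parse trees for x * x * x:
  [Head [Op [Op [List x]] * [List [List x] * x]]]
  [Head [Op [Op [Op [List x]] * [List x]] * [List x]]]
  [Head [Op [Op [List [List x] * x]] * [List x]]]
  [Head [Op [List [List [List x] * x] * x]]]

4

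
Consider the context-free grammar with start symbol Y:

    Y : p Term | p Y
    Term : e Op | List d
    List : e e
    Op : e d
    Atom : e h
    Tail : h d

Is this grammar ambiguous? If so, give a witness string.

Witness: p e e d

Derivation 1: Y ⇒ p Term ⇒ p e Op ⇒ p e e d
Derivation 2: Y ⇒ p Term ⇒ p List d ⇒ p e e d

Two distinct leftmost derivations for the same string.

Ambiguous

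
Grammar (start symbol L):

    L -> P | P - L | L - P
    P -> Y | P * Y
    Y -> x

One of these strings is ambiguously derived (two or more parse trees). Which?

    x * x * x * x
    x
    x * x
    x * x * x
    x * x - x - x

x * x - x - x

x * x * x * x: 1 tree
x: 1 tree
x * x: 1 tree
x * x * x: 1 tree
x * x - x - x: 4 trees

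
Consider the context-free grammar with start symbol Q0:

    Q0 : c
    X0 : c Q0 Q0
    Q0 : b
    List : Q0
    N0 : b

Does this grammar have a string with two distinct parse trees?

Unambiguous

Only Q0 is reachable from Q0; ignoring the rest: Restricted to the reachable nonterminals, every rule has the form A → t or A → t B, and no two rules for the same A share a first terminal. The grammar encodes a DFA — one run per string.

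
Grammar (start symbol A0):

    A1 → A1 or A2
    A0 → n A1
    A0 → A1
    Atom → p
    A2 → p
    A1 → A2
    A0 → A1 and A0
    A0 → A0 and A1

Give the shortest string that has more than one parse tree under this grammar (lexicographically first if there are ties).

length 1: no string has ≥2 trees
length 2: no string has ≥2 trees
length 3: p and p has 2 parse trees

Two derivations of p and p:
  A0 ⇒ A1 and A0 ⇒ A2 and A0 ⇒ p and A0 ⇒ p and A1 ⇒ p and A2 ⇒ p and p
  A0 ⇒ A0 and A1 ⇒ A1 and A1 ⇒ A2 and A1 ⇒ p and A1 ⇒ p and A2 ⇒ p and p

p and p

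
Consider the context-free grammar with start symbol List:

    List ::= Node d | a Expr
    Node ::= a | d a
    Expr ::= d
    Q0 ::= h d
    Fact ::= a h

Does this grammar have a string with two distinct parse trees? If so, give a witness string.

Ambiguous

Witness: a d

Derivation 1: List ⇒ Node d ⇒ a d
Derivation 2: List ⇒ a Expr ⇒ a d

Two distinct leftmost derivations for the same string.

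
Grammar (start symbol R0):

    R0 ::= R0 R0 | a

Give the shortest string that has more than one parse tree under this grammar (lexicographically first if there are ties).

length 1: no string has ≥2 trees
length 2: no string has ≥2 trees
length 3: a a a has 2 parse trees

Two derivations of a a a:
  R0 ⇒ R0 R0 ⇒ R0 R0 R0 ⇒ a R0 R0 ⇒ a a R0 ⇒ a a a
  R0 ⇒ R0 R0 ⇒ a R0 ⇒ a R0 R0 ⇒ a a R0 ⇒ a a a

a a a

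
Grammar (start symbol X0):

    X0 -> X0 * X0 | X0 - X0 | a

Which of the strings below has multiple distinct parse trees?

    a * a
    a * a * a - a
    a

a * a * a - a

a * a: 1 tree
a * a * a - a: 5 trees
a: 1 tree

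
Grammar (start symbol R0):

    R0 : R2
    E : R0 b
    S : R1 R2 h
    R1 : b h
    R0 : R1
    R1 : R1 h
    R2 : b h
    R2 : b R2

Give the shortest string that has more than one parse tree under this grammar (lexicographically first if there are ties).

b h

length 2: b h has 2 parse trees

Two derivations of b h:
  R0 ⇒ R2 ⇒ b h
  R0 ⇒ R1 ⇒ b h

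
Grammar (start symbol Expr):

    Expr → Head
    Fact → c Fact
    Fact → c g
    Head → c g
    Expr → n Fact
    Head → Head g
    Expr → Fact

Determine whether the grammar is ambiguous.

Ambiguous

Witness: c g

Derivation 1: Expr ⇒ Head ⇒ c g
Derivation 2: Expr ⇒ Fact ⇒ c g

Two distinct leftmost derivations for the same string.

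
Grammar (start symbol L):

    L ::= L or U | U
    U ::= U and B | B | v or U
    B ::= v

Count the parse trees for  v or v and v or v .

3

Parse trees for v or v and v or v:
  [L [L [L [U [B v]]] or [U [U [B v]] and [B v]]] or [U [B v]]]
  [L [L [U [U v or [U [B v]]] and [B v]]] or [U [B v]]]
  [L [L [U v or [U [U [B v]] and [B v]]]] or [U [B v]]]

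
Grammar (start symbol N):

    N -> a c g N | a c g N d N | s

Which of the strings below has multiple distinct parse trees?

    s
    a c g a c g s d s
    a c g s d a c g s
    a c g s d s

a c g a c g s d s

s: 1 tree
a c g a c g s d s: 2 trees
a c g s d a c g s: 1 tree
a c g s d s: 1 tree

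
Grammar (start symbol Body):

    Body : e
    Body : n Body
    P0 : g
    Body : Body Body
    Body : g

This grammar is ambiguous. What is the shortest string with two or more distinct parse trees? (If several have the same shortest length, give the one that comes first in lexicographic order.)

e e e

length 1: no string has ≥2 trees
length 2: no string has ≥2 trees
length 3: e e e has 2 parse trees

Two derivations of e e e:
  Body ⇒ Body Body ⇒ e Body ⇒ e Body Body ⇒ e e Body ⇒ e e e
  Body ⇒ Body Body ⇒ Body Body Body ⇒ e Body Body ⇒ e e Body ⇒ e e e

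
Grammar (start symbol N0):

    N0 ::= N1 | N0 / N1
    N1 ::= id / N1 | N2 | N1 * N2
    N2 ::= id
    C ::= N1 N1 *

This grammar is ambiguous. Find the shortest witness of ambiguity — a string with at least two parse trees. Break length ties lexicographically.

length 1: no string has ≥2 trees
length 3: id / id has 2 parse trees

Two derivations of id / id:
  N0 ⇒ N1 ⇒ id / N1 ⇒ id / N2 ⇒ id / id
  N0 ⇒ N0 / N1 ⇒ N1 / N1 ⇒ N2 / N1 ⇒ id / N1 ⇒ id / N2 ⇒ id / id

id / id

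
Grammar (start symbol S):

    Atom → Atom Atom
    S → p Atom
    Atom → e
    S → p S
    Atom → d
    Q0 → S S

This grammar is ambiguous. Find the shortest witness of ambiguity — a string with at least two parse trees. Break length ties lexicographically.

length 2: no string has ≥2 trees
length 3: no string has ≥2 trees
length 4: p d d d has 2 parse trees

Two derivations of p d d d:
  S ⇒ p Atom ⇒ p Atom Atom ⇒ p Atom Atom Atom ⇒ p d Atom Atom ⇒ p d d Atom ⇒ p d d d
  S ⇒ p Atom ⇒ p Atom Atom ⇒ p d Atom ⇒ p d Atom Atom ⇒ p d d Atom ⇒ p d d d

p d d d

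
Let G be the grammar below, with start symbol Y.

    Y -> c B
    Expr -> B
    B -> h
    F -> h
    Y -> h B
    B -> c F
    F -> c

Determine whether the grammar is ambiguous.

Unambiguous

Only Y, B, F are reachable from Y; ignoring the rest: Restricted to the reachable nonterminals, every rule has the form A → t or A → t B, and no two rules for the same A share a first terminal. The grammar encodes a DFA — one run per string.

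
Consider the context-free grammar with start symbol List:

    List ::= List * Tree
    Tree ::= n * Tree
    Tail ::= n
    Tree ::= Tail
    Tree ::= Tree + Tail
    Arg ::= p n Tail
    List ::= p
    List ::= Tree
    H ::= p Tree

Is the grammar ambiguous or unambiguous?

Witness: n * n

Derivation 1: List ⇒ List * Tree ⇒ Tree * Tree ⇒ Tail * Tree ⇒ n * Tree ⇒ n * Tail ⇒ n * n
Derivation 2: List ⇒ Tree ⇒ n * Tree ⇒ n * Tail ⇒ n * n

Two distinct leftmost derivations for the same string.

Ambiguous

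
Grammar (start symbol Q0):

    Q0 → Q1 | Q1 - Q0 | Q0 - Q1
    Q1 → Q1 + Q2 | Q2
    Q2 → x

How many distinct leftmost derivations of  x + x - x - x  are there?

Parse trees for x + x - x - x:
  [Q0 [Q1 [Q1 [Q2 x]] + [Q2 x]] - [Q0 [Q1 [Q2 x]] - [Q0 [Q1 [Q2 x]]]]]
  [Q0 [Q1 [Q1 [Q2 x]] + [Q2 x]] - [Q0 [Q0 [Q1 [Q2 x]]] - [Q1 [Q2 x]]]]
  [Q0 [Q0 [Q1 [Q1 [Q2 x]] + [Q2 x]] - [Q0 [Q1 [Q2 x]]]] - [Q1 [Q2 x]]]
  [Q0 [Q0 [Q0 [Q1 [Q1 [Q2 x]] + [Q2 x]]] - [Q1 [Q2 x]]] - [Q1 [Q2 x]]]

4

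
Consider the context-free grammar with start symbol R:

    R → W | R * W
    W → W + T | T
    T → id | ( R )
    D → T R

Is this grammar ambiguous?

Only R, W, T are reachable from R; ignoring the rest: The grammar is stratified — R handles '*' (left-recursive), W handles '+', T atoms. Each operator has a fixed associativity and precedence level, so every string has one parse.

Unambiguous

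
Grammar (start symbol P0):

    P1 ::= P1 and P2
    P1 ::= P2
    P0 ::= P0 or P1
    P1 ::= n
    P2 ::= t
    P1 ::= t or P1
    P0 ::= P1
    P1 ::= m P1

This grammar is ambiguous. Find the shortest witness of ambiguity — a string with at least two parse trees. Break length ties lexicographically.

length 1: no string has ≥2 trees
length 2: no string has ≥2 trees
length 3: t or n has 2 parse trees

Two derivations of t or n:
  P0 ⇒ P0 or P1 ⇒ P1 or P1 ⇒ P2 or P1 ⇒ t or P1 ⇒ t or n
  P0 ⇒ P1 ⇒ t or P1 ⇒ t or n

t or n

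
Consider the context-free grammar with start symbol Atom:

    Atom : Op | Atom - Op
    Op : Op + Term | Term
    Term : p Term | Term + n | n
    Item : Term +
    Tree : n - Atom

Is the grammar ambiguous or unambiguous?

Ambiguous

Witness: n + n

Derivation 1: Atom ⇒ Op ⇒ Op + Term ⇒ Term + Term ⇒ n + Term ⇒ n + n
Derivation 2: Atom ⇒ Op ⇒ Term ⇒ Term + n ⇒ n + n

Two distinct leftmost derivations for the same string.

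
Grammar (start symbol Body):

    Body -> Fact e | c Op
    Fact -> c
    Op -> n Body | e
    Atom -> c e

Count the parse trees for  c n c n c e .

2

Parse trees for c n c n c e:
  [Body c [Op n [Body c [Op n [Body [Fact c] e]]]]]
  [Body c [Op n [Body c [Op n [Body c [Op e]]]]]]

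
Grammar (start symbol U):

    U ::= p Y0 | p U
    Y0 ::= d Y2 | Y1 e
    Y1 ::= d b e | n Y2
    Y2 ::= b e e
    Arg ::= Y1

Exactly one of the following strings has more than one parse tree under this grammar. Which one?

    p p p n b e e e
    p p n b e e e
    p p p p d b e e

p p p p d b e e

p p p n b e e e: 1 tree
p p n b e e e: 1 tree
p p p p d b e e: 2 trees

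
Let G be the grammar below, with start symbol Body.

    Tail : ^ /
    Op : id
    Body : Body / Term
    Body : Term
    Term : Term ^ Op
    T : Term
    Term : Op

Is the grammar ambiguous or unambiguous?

Unambiguous

(T, Tail are unreachable from Body, so their rules don't affect L(Body).) The grammar is stratified — Body handles '/' (left-recursive), Term handles '^', Op atoms. Each operator has a fixed associativity and precedence level, so every string has one parse.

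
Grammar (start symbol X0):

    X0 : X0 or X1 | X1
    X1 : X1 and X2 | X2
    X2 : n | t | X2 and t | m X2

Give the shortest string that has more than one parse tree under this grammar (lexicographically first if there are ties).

length 1: no string has ≥2 trees
length 2: no string has ≥2 trees
length 3: n and t has 2 parse trees

Two derivations of n and t:
  X0 ⇒ X1 ⇒ X1 and X2 ⇒ X2 and X2 ⇒ n and X2 ⇒ n and t
  X0 ⇒ X1 ⇒ X2 ⇒ X2 and t ⇒ n and t

n and t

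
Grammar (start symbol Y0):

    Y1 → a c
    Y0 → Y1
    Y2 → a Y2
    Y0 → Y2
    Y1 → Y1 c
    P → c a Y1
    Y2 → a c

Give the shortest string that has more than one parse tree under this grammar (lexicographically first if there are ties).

length 2: a c has 2 parse trees

Two derivations of a c:
  Y0 ⇒ Y1 ⇒ a c
  Y0 ⇒ Y2 ⇒ a c

a c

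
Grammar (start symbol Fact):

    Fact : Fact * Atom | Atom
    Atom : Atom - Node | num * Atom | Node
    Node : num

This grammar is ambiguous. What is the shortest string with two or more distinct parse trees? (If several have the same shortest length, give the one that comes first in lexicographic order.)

num * num

length 1: no string has ≥2 trees
length 3: num * num has 2 parse trees

Two derivations of num * num:
  Fact ⇒ Fact * Atom ⇒ Atom * Atom ⇒ Node * Atom ⇒ num * Atom ⇒ num * Node ⇒ num * num
  Fact ⇒ Atom ⇒ num * Atom ⇒ num * Node ⇒ num * num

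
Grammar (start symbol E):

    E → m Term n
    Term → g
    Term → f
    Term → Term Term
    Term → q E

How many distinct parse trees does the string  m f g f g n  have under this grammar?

Parse trees for m f g f g n:
  [E m [Term [Term f] [Term [Term g] [Term [Term f] [Term g]]]] n]
  [E m [Term [Term f] [Term [Term [Term g] [Term f]] [Term g]]] n]
  [E m [Term [Term [Term f] [Term g]] [Term [Term f] [Term g]]] n]
  [E m [Term [Term [Term f] [Term [Term g] [Term f]]] [Term g]] n]
  [E m [Term [Term [Term [Term f] [Term g]] [Term f]] [Term g]] n]

5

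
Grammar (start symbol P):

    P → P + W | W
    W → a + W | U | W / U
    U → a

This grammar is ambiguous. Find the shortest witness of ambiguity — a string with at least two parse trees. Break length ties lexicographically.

a + a

length 1: no string has ≥2 trees
length 3: a + a has 2 parse trees

Two derivations of a + a:
  P ⇒ P + W ⇒ W + W ⇒ U + W ⇒ a + W ⇒ a + U ⇒ a + a
  P ⇒ W ⇒ a + W ⇒ a + U ⇒ a + a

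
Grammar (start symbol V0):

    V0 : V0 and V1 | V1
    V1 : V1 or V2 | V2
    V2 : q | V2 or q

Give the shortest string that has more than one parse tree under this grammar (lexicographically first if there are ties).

length 1: no string has ≥2 trees
length 3: q or q has 2 parse trees

Two derivations of q or q:
  V0 ⇒ V1 ⇒ V1 or V2 ⇒ V2 or V2 ⇒ q or V2 ⇒ q or q
  V0 ⇒ V1 ⇒ V2 ⇒ V2 or q ⇒ q or q

q or q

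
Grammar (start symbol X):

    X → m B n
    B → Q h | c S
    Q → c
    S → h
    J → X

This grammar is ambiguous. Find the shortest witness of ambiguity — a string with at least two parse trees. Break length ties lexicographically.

m c h n

length 4: m c h n has 2 parse trees

Two derivations of m c h n:
  X ⇒ m B n ⇒ m Q h n ⇒ m c h n
  X ⇒ m B n ⇒ m c S n ⇒ m c h n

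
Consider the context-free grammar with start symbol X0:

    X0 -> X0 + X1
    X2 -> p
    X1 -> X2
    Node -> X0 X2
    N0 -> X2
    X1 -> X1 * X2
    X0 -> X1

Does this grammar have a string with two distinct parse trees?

Unambiguous

(Node, N0 are unreachable from X0, so their rules don't affect L(X0).) X0 → X0 + X1 | X1  ;  X1 → X1 * X2 | X2  — a left-associative chain with X2 at the bottom. Each string factors uniquely by precedence.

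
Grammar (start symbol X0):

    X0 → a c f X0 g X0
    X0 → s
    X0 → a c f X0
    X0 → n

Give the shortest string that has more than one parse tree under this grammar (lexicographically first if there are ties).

a c f a c f n g n

length 1: no string has ≥2 trees
length 4: no string has ≥2 trees
length 6: no string has ≥2 trees
length 7: no string has ≥2 trees
length 9: a c f a c f n g n has 2 parse trees

Two derivations of a c f a c f n g n:
  X0 ⇒ a c f X0 g X0 ⇒ a c f a c f X0 g X0 ⇒ a c f a c f n g X0 ⇒ a c f a c f n g n
  X0 ⇒ a c f X0 ⇒ a c f a c f X0 g X0 ⇒ a c f a c f n g X0 ⇒ a c f a c f n g n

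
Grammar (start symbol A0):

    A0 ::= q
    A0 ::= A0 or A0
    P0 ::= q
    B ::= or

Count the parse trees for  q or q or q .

2

Parse trees for q or q or q:
  [A0 [A0 q] or [A0 [A0 q] or [A0 q]]]
  [A0 [A0 [A0 q] or [A0 q]] or [A0 q]]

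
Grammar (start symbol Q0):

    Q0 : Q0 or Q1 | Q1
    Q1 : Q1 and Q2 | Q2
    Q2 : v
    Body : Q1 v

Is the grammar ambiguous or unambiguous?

Only Q0, Q1, Q2 are reachable from Q0; ignoring the rest: This is a standard precedence ladder (Q0 over Q1 over Q2), with each level left-recursive on its own operator ('or' at Q0, 'and' at Q1). That structure is LR(1), hence unambiguous.

Unambiguous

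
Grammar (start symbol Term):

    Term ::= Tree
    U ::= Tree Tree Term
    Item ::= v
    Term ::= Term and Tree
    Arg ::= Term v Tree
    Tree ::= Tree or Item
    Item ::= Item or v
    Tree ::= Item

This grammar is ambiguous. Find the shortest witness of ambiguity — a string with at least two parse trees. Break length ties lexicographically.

v or v

length 1: no string has ≥2 trees
length 3: v or v has 2 parse trees

Two derivations of v or v:
  Term ⇒ Tree ⇒ Tree or Item ⇒ Item or Item ⇒ v or Item ⇒ v or v
  Term ⇒ Tree ⇒ Item ⇒ Item or v ⇒ v or v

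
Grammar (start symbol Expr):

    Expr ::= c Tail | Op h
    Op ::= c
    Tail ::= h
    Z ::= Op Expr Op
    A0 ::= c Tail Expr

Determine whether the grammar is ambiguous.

Witness: c h

Derivation 1: Expr ⇒ c Tail ⇒ c h
Derivation 2: Expr ⇒ Op h ⇒ c h

Two distinct leftmost derivations for the same string.

Ambiguous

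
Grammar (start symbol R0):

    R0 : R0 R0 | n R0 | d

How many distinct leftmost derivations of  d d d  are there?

2

Parse trees for d d d:
  [R0 [R0 d] [R0 [R0 d] [R0 d]]]
  [R0 [R0 [R0 d] [R0 d]] [R0 d]]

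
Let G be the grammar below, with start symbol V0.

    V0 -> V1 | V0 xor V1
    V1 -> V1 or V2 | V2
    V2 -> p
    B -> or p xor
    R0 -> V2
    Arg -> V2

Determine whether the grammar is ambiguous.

Unambiguous

Only V0, V1, V2 are reachable from V0; ignoring the rest: The grammar is stratified — V0 handles 'xor' (left-recursive), V1 handles 'or', V2 atoms. Each operator has a fixed associativity and precedence level, so every string has one parse.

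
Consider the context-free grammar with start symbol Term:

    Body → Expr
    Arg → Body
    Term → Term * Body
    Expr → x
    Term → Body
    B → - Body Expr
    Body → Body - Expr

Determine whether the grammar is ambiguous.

Unambiguous

(B, Arg are unreachable from Term, so their rules don't affect L(Term).) This is a standard precedence ladder (Term over Body over Expr), with each level left-recursive on its own operator ('*' at Term, '-' at Body). That structure is LR(1), hence unambiguous.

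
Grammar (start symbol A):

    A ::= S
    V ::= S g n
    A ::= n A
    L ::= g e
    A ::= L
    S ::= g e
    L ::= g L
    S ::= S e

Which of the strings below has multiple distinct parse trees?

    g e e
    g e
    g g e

g e e: 1 tree
g e: 2 trees
g g e: 1 tree

g e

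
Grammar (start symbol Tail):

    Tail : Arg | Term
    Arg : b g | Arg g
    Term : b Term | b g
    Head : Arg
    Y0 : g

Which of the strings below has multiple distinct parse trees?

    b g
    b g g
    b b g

b g: 2 trees
b g g: 1 tree
b b g: 1 tree

b g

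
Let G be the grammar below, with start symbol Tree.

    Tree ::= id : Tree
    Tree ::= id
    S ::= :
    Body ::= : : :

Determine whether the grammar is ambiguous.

Unambiguous

Only Tree is reachable from Tree; ignoring the rest: The reachable grammar is A → atom sep A | atom. Each atom is followed by either the separator (recurse) or end-of-string (stop) — no choice point.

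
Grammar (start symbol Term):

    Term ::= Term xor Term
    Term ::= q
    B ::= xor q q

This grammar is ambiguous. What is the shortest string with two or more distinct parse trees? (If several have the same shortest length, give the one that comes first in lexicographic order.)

length 1: no string has ≥2 trees
length 3: no string has ≥2 trees
length 5: q xor q xor q has 2 parse trees

Two derivations of q xor q xor q:
  Term ⇒ Term xor Term ⇒ Term xor Term xor Term ⇒ q xor Term xor Term ⇒ q xor q xor Term ⇒ q xor q xor q
  Term ⇒ Term xor Term ⇒ q xor Term ⇒ q xor Term xor Term ⇒ q xor q xor Term ⇒ q xor q xor q

q xor q xor q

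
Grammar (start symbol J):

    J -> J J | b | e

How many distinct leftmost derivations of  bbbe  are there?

Parse trees for bbbe:
  [J [J b] [J [J b] [J [J b] [J e]]]]
  [J [J b] [J [J [J b] [J b]] [J e]]]
  [J [J [J b] [J b]] [J [J b] [J e]]]
  [J [J [J b] [J [J b] [J b]]] [J e]]
  [J [J [J [J b] [J b]] [J b]] [J e]]

5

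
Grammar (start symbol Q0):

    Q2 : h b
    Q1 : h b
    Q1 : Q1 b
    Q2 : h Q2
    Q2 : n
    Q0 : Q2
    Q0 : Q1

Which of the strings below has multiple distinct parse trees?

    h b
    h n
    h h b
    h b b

h b: 2 trees
h n: 1 tree
h h b: 1 tree
h b b: 1 tree

h b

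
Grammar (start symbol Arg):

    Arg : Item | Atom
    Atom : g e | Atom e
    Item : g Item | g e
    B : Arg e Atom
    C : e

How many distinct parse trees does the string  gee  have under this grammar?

1

Parse trees for gee:
  [Arg [Atom [Atom g e] e]]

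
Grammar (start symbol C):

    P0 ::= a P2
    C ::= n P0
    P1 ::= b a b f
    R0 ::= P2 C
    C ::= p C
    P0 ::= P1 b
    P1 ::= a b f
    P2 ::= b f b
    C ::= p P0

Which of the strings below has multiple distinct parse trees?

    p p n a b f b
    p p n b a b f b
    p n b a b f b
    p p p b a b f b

p p n a b f b

p p n a b f b: 2 trees
p p n b a b f b: 1 tree
p n b a b f b: 1 tree
p p p b a b f b: 1 tree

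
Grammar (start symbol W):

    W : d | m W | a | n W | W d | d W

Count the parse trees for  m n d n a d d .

15

Parse trees for m n d n a d d (showing first 6 of 15):
  [W m [W n [W [W [W d [W n [W a]]] d] d]]]
  [W m [W n [W [W d [W n [W [W a] d]]] d]]]
  [W m [W n [W [W d [W [W n [W a]] d]] d]]]
  [W m [W n [W d [W n [W [W [W a] d] d]]]]]
  [W m [W n [W d [W [W n [W [W a] d]] d]]]]
  [W m [W n [W d [W [W [W n [W a]] d] d]]]]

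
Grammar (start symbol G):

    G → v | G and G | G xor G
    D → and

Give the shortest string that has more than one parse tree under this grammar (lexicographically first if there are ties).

v and v and v

length 1: no string has ≥2 trees
length 3: no string has ≥2 trees
length 5: v and v and v has 2 parse trees

Two derivations of v and v and v:
  G ⇒ G and G ⇒ v and G ⇒ v and G and G ⇒ v and v and G ⇒ v and v and v
  G ⇒ G and G ⇒ G and G and G ⇒ v and G and G ⇒ v and v and G ⇒ v and v and v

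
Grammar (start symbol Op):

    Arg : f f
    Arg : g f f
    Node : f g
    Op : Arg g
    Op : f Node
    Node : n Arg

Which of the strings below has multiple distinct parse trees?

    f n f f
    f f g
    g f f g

f n f f: 1 tree
f f g: 2 trees
g f f g: 1 tree

f f g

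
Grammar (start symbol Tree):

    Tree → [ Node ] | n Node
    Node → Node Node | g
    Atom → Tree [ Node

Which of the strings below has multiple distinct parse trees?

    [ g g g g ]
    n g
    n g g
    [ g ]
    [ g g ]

[ g g g g ]: 5 trees
n g: 1 tree
n g g: 1 tree
[ g ]: 1 tree
[ g g ]: 1 tree

[ g g g g ]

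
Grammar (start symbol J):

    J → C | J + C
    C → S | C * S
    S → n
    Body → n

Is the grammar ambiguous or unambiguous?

Only J, C, S are reachable from J; ignoring the rest: The grammar is stratified — J handles '+' (left-recursive), C handles '*', S atoms. Each operator has a fixed associativity and precedence level, so every string has one parse.

Unambiguous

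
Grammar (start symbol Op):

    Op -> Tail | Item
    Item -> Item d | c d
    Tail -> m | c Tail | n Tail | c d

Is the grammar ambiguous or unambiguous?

Ambiguous

Witness: c d

Derivation 1: Op ⇒ Tail ⇒ c d
Derivation 2: Op ⇒ Item ⇒ c d

Two distinct leftmost derivations for the same string.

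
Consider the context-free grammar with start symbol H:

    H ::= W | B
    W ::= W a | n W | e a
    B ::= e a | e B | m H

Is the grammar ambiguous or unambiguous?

Witness: e a

Derivation 1: H ⇒ W ⇒ e a
Derivation 2: H ⇒ B ⇒ e a

Two distinct leftmost derivations for the same string.

Ambiguous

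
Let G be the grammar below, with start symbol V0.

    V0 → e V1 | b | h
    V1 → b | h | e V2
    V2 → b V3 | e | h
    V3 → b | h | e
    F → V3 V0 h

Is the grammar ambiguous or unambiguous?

Only V0, V1, V2, V3 are reachable from V0; ignoring the rest: The reachable rules are right-linear with at most one rule per (nonterminal, next-terminal) pair. Each input token forces the next rule, so parsing is deterministic.

Unambiguous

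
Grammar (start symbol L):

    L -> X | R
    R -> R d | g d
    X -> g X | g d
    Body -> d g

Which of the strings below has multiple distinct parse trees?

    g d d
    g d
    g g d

g d d: 1 tree
g d: 2 trees
g g d: 1 tree

g d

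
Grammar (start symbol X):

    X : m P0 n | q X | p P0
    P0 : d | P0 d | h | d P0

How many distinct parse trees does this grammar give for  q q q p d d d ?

4

Parse trees for q q q p d d d:
  [X q [X q [X q [X p [P0 [P0 [P0 d] d] d]]]]]
  [X q [X q [X q [X p [P0 [P0 d [P0 d]] d]]]]]
  [X q [X q [X q [X p [P0 d [P0 [P0 d] d]]]]]]
  [X q [X q [X q [X p [P0 d [P0 d [P0 d]]]]]]]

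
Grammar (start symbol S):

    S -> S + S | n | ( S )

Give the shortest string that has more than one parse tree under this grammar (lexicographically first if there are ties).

n + n + n

length 1: no string has ≥2 trees
length 3: no string has ≥2 trees
length 5: n + n + n has 2 parse trees

Two derivations of n + n + n:
  S ⇒ S + S ⇒ S + S + S ⇒ n + S + S ⇒ n + n + S ⇒ n + n + n
  S ⇒ S + S ⇒ n + S ⇒ n + S + S ⇒ n + n + S ⇒ n + n + n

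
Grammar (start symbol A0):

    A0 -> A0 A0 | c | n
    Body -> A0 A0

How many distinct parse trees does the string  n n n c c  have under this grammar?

14

Parse trees for n n n c c (showing first 6 of 14):
  [A0 [A0 n] [A0 [A0 n] [A0 [A0 n] [A0 [A0 c] [A0 c]]]]]
  [A0 [A0 n] [A0 [A0 n] [A0 [A0 [A0 n] [A0 c]] [A0 c]]]]
  [A0 [A0 n] [A0 [A0 [A0 n] [A0 n]] [A0 [A0 c] [A0 c]]]]
  [A0 [A0 n] [A0 [A0 [A0 n] [A0 [A0 n] [A0 c]]] [A0 c]]]
  [A0 [A0 n] [A0 [A0 [A0 [A0 n] [A0 n]] [A0 c]] [A0 c]]]
  [A0 [A0 [A0 n] [A0 n]] [A0 [A0 n] [A0 [A0 c] [A0 c]]]]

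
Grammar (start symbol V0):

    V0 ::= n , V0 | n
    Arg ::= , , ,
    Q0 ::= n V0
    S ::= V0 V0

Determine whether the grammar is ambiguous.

Unambiguous

Only V0 is reachable from V0; ignoring the rest: Right-recursive list with a separator: after each atom, whether the separator follows determines the rule. One parse per string.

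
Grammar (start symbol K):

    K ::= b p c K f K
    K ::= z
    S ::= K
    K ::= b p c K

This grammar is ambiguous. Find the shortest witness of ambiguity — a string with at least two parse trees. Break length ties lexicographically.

b p c b p c z f z

length 1: no string has ≥2 trees
length 4: no string has ≥2 trees
length 6: no string has ≥2 trees
length 7: no string has ≥2 trees
length 9: b p c b p c z f z has 2 parse trees

Two derivations of b p c b p c z f z:
  K ⇒ b p c K f K ⇒ b p c b p c K f K ⇒ b p c b p c z f K ⇒ b p c b p c z f z
  K ⇒ b p c K ⇒ b p c b p c K f K ⇒ b p c b p c z f K ⇒ b p c b p c z f z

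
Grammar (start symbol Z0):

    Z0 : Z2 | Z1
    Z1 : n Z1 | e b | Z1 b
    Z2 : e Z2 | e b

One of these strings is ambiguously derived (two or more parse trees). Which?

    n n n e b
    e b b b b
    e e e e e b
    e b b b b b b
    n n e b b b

n n n e b: 1 tree
e b b b b: 1 tree
e e e e e b: 1 tree
e b b b b b b: 1 tree
n n e b b b: 6 trees

n n e b b b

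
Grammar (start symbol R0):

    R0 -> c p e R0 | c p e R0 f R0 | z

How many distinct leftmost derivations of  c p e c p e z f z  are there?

Parse trees for c p e c p e z f z:
  [R0 c p e [R0 c p e [R0 z] f [R0 z]]]
  [R0 c p e [R0 c p e [R0 z]] f [R0 z]]

2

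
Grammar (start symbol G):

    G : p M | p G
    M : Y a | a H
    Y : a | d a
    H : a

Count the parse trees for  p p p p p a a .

Parse trees for p p p p p a a:
  [G p [G p [G p [G p [G p [M [Y a] a]]]]]]
  [G p [G p [G p [G p [G p [M a [H a]]]]]]]

2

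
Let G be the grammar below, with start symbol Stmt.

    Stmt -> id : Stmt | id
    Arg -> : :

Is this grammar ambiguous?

Unambiguous

(Arg is unreachable from Stmt, so its rules don't affect L(Stmt).) The reachable grammar is A → atom sep A | atom. Each atom is followed by either the separator (recurse) or end-of-string (stop) — no choice point.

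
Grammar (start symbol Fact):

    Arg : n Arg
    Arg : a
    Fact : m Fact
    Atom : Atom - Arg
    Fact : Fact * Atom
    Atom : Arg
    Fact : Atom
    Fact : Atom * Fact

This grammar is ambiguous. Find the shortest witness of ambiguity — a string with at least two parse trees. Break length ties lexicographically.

length 1: no string has ≥2 trees
length 2: no string has ≥2 trees
length 3: a * a has 2 parse trees

Two derivations of a * a:
  Fact ⇒ Fact * Atom ⇒ Atom * Atom ⇒ Arg * Atom ⇒ a * Atom ⇒ a * Arg ⇒ a * a
  Fact ⇒ Atom * Fact ⇒ Arg * Fact ⇒ a * Fact ⇒ a * Atom ⇒ a * Arg ⇒ a * a

a * a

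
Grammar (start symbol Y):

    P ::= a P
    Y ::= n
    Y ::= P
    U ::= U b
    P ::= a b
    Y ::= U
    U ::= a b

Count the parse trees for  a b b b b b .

1

Parse trees for a b b b b b:
  [Y [U [U [U [U [U a b] b] b] b] b]]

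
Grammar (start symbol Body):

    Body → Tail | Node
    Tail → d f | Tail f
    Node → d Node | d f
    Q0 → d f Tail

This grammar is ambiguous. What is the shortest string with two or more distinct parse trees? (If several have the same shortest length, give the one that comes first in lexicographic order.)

d f

length 2: d f has 2 parse trees

Two derivations of d f:
  Body ⇒ Tail ⇒ d f
  Body ⇒ Node ⇒ d f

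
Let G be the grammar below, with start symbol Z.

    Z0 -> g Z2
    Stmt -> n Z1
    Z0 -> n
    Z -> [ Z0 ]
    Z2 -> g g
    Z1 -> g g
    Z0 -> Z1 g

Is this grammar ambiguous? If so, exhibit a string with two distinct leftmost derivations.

Witness: [ g g g ]

Derivation 1: Z ⇒ [ Z0 ] ⇒ [ g Z2 ] ⇒ [ g g g ]
Derivation 2: Z ⇒ [ Z0 ] ⇒ [ Z1 g ] ⇒ [ g g g ]

Two distinct leftmost derivations for the same string.

Ambiguous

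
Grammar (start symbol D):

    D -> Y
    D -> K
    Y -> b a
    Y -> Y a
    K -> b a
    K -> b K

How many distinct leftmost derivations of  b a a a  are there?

Parse trees for b a a a:
  [D [Y [Y [Y b a] a] a]]

1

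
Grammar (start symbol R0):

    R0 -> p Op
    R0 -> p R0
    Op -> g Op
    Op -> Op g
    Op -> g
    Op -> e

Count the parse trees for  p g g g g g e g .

6

Parse trees for p g g g g g e g:
  [R0 p [Op g [Op g [Op g [Op g [Op g [Op [Op e] g]]]]]]]
  [R0 p [Op g [Op g [Op g [Op g [Op [Op g [Op e]] g]]]]]]
  [R0 p [Op g [Op g [Op g [Op [Op g [Op g [Op e]]] g]]]]]
  [R0 p [Op g [Op g [Op [Op g [Op g [Op g [Op e]]]] g]]]]
  [R0 p [Op g [Op [Op g [Op g [Op g [Op g [Op e]]]]] g]]]
  [R0 p [Op [Op g [Op g [Op g [Op g [Op g [Op e]]]]]] g]]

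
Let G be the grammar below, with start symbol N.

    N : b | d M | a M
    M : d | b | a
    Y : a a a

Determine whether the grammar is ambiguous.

(Y is unreachable from N, so its rules don't affect L(N).) Restricted to the reachable nonterminals, every rule has the form A → t or A → t B, and no two rules for the same A share a first terminal. The grammar encodes a DFA — one run per string.

Unambiguous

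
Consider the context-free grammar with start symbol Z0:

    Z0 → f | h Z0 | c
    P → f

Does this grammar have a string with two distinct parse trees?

Unambiguous

Only Z0 is reachable from Z0; ignoring the rest: The reachable rules are right-linear with at most one rule per (nonterminal, next-terminal) pair. Each input token forces the next rule, so parsing is deterministic.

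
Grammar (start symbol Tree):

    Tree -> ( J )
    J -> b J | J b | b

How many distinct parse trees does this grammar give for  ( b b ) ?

2

Parse trees for ( b b ):
  [Tree ( [J b [J b]] )]
  [Tree ( [J [J b] b] )]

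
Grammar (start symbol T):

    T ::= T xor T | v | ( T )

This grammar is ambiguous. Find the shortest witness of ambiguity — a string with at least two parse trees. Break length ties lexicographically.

v xor v xor v

length 1: no string has ≥2 trees
length 3: no string has ≥2 trees
length 5: v xor v xor v has 2 parse trees

Two derivations of v xor v xor v:
  T ⇒ T xor T ⇒ T xor T xor T ⇒ v xor T xor T ⇒ v xor v xor T ⇒ v xor v xor v
  T ⇒ T xor T ⇒ v xor T ⇒ v xor T xor T ⇒ v xor v xor T ⇒ v xor v xor v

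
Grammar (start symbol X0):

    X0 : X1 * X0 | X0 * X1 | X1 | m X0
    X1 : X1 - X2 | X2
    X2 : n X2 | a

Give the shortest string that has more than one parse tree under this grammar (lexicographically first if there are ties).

length 1: no string has ≥2 trees
length 2: no string has ≥2 trees
length 3: a * a has 2 parse trees

Two derivations of a * a:
  X0 ⇒ X1 * X0 ⇒ X2 * X0 ⇒ a * X0 ⇒ a * X1 ⇒ a * X2 ⇒ a * a
  X0 ⇒ X0 * X1 ⇒ X1 * X1 ⇒ X2 * X1 ⇒ a * X1 ⇒ a * X2 ⇒ a * a

a * a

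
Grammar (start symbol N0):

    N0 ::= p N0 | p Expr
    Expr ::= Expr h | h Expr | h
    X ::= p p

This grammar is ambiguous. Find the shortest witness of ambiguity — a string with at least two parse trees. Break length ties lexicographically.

length 2: no string has ≥2 trees
length 3: p h h has 2 parse trees

Two derivations of p h h:
  N0 ⇒ p Expr ⇒ p Expr h ⇒ p h h
  N0 ⇒ p Expr ⇒ p h Expr ⇒ p h h

p h h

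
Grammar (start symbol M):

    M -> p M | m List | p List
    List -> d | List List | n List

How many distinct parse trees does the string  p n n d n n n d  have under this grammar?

Parse trees for p n n d n n n d:
  [M p [List [List n [List n [List d]]] [List n [List n [List n [List d]]]]]]
  [M p [List n [List [List n [List d]] [List n [List n [List n [List d]]]]]]]
  [M p [List n [List n [List [List d] [List n [List n [List n [List d]]]]]]]]

3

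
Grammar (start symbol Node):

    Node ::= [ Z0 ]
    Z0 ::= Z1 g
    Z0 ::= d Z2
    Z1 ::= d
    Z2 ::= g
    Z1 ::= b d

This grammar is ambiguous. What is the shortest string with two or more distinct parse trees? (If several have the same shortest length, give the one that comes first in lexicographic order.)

length 4: [ d g ] has 2 parse trees

Two derivations of [ d g ]:
  Node ⇒ [ Z0 ] ⇒ [ Z1 g ] ⇒ [ d g ]
  Node ⇒ [ Z0 ] ⇒ [ d Z2 ] ⇒ [ d g ]

[ d g ]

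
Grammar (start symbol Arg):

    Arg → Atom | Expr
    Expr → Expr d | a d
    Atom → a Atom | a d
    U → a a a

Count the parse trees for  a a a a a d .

1

Parse trees for a a a a a d:
  [Arg [Atom a [Atom a [Atom a [Atom a [Atom a d]]]]]]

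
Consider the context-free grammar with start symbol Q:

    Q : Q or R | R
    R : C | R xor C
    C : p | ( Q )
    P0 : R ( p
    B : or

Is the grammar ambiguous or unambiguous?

Unambiguous

(P0, B are unreachable from Q, so their rules don't affect L(Q).) This is a standard precedence ladder (Q over R over C), with each level left-recursive on its own operator ('or' at Q, 'xor' at R). That structure is LR(1), hence unambiguous.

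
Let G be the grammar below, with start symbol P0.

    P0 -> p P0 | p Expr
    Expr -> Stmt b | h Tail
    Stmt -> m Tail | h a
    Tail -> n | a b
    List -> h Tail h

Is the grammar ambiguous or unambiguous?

Ambiguous

Witness: p h a b

Derivation 1: P0 ⇒ p Expr ⇒ p Stmt b ⇒ p h a b
Derivation 2: P0 ⇒ p Expr ⇒ p h Tail ⇒ p h a b

Two distinct leftmost derivations for the same string.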